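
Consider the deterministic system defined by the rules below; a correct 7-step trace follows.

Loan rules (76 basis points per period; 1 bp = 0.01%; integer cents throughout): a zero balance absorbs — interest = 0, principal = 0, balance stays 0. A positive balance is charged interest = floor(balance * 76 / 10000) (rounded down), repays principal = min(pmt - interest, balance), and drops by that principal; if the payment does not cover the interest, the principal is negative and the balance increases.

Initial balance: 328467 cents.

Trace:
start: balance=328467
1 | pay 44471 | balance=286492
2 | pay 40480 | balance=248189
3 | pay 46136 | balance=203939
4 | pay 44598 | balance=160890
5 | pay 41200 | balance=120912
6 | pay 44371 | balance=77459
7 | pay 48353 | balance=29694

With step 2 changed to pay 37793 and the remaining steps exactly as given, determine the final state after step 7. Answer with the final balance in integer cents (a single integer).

(re-executing from step 2 with the substitution; state before step 2: balance=286492)
2 | pay 37793 | balance=250876
3 | pay 46136 | balance=206646
4 | pay 44598 | balance=163618
5 | pay 41200 | balance=123661
6 | pay 44371 | balance=80229
7 | pay 48353 | balance=32485

32485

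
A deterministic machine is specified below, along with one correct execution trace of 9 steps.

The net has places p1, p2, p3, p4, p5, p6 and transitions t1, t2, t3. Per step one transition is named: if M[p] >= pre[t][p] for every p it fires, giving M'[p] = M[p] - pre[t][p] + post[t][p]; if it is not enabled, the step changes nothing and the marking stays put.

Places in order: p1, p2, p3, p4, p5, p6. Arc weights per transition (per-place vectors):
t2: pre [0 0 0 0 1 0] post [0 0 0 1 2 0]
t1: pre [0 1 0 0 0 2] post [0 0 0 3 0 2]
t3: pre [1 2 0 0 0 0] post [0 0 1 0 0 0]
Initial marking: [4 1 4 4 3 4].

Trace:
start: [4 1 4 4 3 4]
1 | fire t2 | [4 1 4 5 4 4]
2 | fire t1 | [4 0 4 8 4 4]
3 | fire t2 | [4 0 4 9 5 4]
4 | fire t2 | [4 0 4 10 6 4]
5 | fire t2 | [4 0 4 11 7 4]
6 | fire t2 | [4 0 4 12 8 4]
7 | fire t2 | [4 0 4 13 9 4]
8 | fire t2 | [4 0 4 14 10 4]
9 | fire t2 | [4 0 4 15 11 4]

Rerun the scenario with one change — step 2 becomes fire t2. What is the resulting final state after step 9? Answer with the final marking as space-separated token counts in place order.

(re-executing from step 2 with the substitution; state before step 2: [4 1 4 5 4 4])
2 | fire t2 | [4 1 4 6 5 4]
3 | fire t2 | [4 1 4 7 6 4]
4 | fire t2 | [4 1 4 8 7 4]
5 | fire t2 | [4 1 4 9 8 4]
6 | fire t2 | [4 1 4 10 9 4]
7 | fire t2 | [4 1 4 11 10 4]
8 | fire t2 | [4 1 4 12 11 4]
9 | fire t2 | [4 1 4 13 12 4]

4 1 4 13 12 4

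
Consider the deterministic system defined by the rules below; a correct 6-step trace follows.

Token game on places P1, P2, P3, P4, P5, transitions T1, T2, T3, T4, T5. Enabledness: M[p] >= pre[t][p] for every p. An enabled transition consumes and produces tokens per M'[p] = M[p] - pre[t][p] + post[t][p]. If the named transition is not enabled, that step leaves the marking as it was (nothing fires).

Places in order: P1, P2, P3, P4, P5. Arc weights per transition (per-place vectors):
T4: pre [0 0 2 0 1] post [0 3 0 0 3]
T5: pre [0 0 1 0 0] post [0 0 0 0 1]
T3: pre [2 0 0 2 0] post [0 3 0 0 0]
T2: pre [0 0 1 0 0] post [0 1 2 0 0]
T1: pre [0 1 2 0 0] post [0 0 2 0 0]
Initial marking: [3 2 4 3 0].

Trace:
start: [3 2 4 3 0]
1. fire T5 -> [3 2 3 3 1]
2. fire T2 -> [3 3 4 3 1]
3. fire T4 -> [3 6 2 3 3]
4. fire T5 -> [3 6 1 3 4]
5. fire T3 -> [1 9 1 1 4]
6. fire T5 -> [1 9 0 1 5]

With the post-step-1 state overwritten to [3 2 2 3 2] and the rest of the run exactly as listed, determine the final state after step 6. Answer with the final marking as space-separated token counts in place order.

1 9 0 1 5

state after step 1 := [3 2 2 3 2]
2. fire T2 -> [3 3 3 3 2]
3. fire T4 -> [3 6 1 3 4]
4. fire T5 -> [3 6 0 3 5]
5. fire T3 -> [1 9 0 1 5]
6. fire T5 -> [1 9 0 1 5]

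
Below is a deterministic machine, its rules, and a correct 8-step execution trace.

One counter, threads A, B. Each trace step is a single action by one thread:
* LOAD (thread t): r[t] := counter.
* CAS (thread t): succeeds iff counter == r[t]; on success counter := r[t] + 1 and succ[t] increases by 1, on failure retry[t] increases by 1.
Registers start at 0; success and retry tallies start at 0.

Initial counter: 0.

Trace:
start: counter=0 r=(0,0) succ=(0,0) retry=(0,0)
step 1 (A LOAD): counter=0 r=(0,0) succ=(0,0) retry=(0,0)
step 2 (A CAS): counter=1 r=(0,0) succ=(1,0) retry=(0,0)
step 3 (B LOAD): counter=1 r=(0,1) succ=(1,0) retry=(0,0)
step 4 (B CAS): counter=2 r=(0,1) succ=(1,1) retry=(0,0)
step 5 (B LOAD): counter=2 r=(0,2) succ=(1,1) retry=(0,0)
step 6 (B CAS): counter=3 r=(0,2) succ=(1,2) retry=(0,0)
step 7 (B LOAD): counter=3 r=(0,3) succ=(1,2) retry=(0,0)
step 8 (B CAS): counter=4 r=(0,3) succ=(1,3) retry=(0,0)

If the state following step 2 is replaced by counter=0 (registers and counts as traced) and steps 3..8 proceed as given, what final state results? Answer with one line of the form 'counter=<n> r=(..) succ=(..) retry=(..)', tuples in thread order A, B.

state after step 2 := counter=0 r=(0,0) succ=(1,0) retry=(0,0)
step 3 (B LOAD): counter=0 r=(0,0) succ=(1,0) retry=(0,0)
step 4 (B CAS): counter=1 r=(0,0) succ=(1,1) retry=(0,0)
step 5 (B LOAD): counter=1 r=(0,1) succ=(1,1) retry=(0,0)
step 6 (B CAS): counter=2 r=(0,1) succ=(1,2) retry=(0,0)
step 7 (B LOAD): counter=2 r=(0,2) succ=(1,2) retry=(0,0)
step 8 (B CAS): counter=3 r=(0,2) succ=(1,3) retry=(0,0)

counter=3 r=(0,2) succ=(1,3) retry=(0,0)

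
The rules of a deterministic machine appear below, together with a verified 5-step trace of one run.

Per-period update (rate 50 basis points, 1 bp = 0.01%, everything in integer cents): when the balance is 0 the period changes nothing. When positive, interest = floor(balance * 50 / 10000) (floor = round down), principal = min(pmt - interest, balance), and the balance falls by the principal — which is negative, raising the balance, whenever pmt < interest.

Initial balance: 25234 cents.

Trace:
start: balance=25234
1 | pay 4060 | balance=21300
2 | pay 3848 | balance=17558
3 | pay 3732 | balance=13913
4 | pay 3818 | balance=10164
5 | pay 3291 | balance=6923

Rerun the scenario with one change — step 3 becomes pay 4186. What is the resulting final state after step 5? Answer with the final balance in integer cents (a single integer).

(re-executing from step 3 with the substitution; state before step 3: balance=17558)
3 | pay 4186 | balance=13459
4 | pay 3818 | balance=9708
5 | pay 3291 | balance=6465

6465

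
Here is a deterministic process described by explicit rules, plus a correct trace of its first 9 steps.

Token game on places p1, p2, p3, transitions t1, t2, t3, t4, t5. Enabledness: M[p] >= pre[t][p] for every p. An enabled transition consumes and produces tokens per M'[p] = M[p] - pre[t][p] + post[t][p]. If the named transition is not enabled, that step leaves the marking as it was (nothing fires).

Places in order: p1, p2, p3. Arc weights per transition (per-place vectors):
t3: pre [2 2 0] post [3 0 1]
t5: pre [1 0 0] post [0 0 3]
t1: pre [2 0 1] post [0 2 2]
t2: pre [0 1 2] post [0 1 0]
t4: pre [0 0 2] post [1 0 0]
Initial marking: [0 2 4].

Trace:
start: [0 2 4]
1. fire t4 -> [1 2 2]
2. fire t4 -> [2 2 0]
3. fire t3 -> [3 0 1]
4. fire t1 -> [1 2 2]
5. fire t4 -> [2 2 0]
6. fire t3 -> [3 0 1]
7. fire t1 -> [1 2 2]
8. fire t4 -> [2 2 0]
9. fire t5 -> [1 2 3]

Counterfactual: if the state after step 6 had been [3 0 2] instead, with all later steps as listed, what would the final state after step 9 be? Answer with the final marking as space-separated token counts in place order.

state after step 6 := [3 0 2]
7. fire t1 -> [1 2 3]
8. fire t4 -> [2 2 1]
9. fire t5 -> [1 2 4]

1 2 4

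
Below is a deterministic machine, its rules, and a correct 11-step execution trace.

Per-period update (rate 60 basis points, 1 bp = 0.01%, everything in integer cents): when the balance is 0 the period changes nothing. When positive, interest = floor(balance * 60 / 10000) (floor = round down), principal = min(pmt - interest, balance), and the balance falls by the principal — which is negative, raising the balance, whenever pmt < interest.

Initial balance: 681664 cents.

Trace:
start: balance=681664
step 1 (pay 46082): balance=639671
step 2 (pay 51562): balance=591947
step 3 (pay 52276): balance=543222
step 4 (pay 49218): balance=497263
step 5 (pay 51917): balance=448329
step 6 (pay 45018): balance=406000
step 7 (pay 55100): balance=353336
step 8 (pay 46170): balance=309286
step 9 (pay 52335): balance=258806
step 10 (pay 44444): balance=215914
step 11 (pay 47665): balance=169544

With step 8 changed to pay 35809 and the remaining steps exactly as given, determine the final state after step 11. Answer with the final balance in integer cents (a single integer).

(re-executing from step 8 with the substitution; state before step 8: balance=353336)
step 8 (pay 35809): balance=319647
step 9 (pay 52335): balance=269229
step 10 (pay 44444): balance=226400
step 11 (pay 47665): balance=180093

180093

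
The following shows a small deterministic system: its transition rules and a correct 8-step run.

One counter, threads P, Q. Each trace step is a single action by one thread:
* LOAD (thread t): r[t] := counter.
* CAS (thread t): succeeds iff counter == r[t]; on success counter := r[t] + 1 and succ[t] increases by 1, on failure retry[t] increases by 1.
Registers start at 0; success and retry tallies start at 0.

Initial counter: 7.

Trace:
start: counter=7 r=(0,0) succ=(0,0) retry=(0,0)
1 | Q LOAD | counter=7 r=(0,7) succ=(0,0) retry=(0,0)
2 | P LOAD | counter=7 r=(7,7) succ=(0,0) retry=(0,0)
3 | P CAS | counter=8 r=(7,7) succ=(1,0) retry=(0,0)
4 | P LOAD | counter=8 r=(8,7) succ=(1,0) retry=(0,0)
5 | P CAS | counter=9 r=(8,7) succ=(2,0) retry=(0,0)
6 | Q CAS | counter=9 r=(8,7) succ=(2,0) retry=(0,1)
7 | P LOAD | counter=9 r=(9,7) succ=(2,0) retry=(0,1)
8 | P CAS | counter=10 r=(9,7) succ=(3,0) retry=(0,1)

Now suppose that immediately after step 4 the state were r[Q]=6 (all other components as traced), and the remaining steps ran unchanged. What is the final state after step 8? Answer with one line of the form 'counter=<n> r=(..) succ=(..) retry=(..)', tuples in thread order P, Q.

state after step 4 := counter=8 r=(8,6) succ=(1,0) retry=(0,0)
5 | P CAS | counter=9 r=(8,6) succ=(2,0) retry=(0,0)
6 | Q CAS | counter=9 r=(8,6) succ=(2,0) retry=(0,1)
7 | P LOAD | counter=9 r=(9,6) succ=(2,0) retry=(0,1)
8 | P CAS | counter=10 r=(9,6) succ=(3,0) retry=(0,1)

counter=10 r=(9,6) succ=(3,0) retry=(0,1)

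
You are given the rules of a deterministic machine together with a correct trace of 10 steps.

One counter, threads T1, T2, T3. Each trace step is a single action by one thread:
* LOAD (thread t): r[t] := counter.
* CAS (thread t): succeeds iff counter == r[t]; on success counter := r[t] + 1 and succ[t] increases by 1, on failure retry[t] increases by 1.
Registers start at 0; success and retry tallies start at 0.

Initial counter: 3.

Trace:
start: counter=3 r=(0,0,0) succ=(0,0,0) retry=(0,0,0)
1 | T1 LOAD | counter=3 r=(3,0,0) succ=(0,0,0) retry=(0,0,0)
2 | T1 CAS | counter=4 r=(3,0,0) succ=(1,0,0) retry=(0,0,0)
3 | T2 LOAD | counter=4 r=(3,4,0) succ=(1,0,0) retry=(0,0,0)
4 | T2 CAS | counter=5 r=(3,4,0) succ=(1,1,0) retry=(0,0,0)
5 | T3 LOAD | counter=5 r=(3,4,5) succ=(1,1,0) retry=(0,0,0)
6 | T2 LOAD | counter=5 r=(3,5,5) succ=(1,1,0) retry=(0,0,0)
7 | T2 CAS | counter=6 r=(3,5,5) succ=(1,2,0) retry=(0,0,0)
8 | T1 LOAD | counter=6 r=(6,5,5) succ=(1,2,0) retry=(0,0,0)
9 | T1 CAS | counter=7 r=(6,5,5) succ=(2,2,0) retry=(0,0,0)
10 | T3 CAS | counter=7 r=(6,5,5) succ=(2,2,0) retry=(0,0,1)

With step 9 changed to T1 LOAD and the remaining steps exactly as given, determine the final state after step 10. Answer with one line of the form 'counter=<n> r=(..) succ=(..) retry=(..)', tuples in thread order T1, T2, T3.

counter=6 r=(6,5,5) succ=(1,2,0) retry=(0,0,1)

(re-executing from step 9 with the substitution; state before step 9: counter=6 r=(6,5,5) succ=(1,2,0) retry=(0,0,0))
9 | T1 LOAD | counter=6 r=(6,5,5) succ=(1,2,0) retry=(0,0,0)
10 | T3 CAS | counter=6 r=(6,5,5) succ=(1,2,0) retry=(0,0,1)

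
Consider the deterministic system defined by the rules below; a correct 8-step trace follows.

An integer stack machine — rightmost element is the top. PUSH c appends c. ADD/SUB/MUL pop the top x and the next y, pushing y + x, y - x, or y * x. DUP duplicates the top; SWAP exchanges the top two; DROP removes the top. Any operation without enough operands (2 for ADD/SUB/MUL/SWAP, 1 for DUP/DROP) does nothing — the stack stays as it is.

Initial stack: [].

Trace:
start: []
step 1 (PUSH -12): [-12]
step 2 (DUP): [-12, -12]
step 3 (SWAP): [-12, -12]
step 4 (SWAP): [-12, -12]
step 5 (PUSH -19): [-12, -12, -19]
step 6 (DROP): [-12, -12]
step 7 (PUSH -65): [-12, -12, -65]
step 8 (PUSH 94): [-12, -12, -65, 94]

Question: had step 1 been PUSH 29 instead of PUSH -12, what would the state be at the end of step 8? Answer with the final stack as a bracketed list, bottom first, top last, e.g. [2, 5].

(re-executing from step 1 with the substitution; state before step 1: [])
step 1 (PUSH 29): [29]
step 2 (DUP): [29, 29]
step 3 (SWAP): [29, 29]
step 4 (SWAP): [29, 29]
step 5 (PUSH -19): [29, 29, -19]
step 6 (DROP): [29, 29]
step 7 (PUSH -65): [29, 29, -65]
step 8 (PUSH 94): [29, 29, -65, 94]

[29, 29, -65, 94]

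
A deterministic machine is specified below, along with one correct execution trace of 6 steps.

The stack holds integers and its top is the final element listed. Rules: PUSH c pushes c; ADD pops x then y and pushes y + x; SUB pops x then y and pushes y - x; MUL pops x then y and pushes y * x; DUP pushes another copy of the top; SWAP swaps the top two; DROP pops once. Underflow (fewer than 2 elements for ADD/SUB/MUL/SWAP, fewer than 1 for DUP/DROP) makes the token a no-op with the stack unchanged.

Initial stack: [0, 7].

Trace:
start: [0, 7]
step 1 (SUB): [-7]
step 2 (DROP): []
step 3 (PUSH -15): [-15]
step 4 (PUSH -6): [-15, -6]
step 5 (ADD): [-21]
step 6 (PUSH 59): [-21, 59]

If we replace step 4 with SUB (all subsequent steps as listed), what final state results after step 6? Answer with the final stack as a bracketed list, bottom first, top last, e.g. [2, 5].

[-15, 59]

(re-executing from step 4 with the substitution; state before step 4: [-15])
step 4 (SUB): [-15]
step 5 (ADD): [-15]
step 6 (PUSH 59): [-15, 59]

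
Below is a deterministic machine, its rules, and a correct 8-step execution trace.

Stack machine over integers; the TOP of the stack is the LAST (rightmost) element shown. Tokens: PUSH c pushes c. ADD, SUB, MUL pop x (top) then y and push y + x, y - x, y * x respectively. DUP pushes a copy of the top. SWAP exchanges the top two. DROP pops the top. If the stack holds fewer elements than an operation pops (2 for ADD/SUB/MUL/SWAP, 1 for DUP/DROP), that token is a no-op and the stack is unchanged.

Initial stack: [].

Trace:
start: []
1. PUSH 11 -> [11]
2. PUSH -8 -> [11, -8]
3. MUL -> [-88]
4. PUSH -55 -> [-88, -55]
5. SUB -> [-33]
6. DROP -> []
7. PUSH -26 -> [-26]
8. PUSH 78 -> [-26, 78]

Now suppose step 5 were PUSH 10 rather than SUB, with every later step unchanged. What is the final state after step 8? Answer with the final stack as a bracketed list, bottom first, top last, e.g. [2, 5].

(re-executing from step 5 with the substitution; state before step 5: [-88, -55])
5. PUSH 10 -> [-88, -55, 10]
6. DROP -> [-88, -55]
7. PUSH -26 -> [-88, -55, -26]
8. PUSH 78 -> [-88, -55, -26, 78]

[-88, -55, -26, 78]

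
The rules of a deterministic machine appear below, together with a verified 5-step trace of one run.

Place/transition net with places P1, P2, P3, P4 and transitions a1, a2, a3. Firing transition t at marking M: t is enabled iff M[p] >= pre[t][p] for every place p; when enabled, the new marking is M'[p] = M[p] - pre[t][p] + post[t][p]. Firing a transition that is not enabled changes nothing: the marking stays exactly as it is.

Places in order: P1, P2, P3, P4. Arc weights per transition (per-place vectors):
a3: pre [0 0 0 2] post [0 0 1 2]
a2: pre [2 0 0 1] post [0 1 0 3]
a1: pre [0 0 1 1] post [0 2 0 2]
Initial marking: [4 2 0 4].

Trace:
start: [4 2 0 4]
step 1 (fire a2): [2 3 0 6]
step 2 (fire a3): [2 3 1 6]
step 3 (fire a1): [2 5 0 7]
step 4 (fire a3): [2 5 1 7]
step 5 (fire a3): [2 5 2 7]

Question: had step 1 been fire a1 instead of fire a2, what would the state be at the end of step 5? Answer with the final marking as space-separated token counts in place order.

(re-executing from step 1 with the substitution; state before step 1: [4 2 0 4])
step 1 (fire a1): [4 2 0 4]
step 2 (fire a3): [4 2 1 4]
step 3 (fire a1): [4 4 0 5]
step 4 (fire a3): [4 4 1 5]
step 5 (fire a3): [4 4 2 5]

4 4 2 5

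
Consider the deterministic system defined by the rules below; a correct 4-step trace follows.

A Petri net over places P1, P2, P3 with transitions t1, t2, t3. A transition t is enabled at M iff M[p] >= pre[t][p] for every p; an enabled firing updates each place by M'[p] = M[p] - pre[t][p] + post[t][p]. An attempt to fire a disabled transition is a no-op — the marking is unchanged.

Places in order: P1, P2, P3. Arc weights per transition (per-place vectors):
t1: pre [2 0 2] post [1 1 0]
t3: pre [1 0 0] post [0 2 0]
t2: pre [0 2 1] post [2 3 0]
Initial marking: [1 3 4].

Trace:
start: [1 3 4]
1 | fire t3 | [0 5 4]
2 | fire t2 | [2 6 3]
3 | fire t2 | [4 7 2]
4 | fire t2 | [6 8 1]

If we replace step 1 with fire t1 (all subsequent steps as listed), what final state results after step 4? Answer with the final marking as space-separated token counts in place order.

7 6 1

(re-executing from step 1 with the substitution; state before step 1: [1 3 4])
1 | fire t1 | [1 3 4]
2 | fire t2 | [3 4 3]
3 | fire t2 | [5 5 2]
4 | fire t2 | [7 6 1]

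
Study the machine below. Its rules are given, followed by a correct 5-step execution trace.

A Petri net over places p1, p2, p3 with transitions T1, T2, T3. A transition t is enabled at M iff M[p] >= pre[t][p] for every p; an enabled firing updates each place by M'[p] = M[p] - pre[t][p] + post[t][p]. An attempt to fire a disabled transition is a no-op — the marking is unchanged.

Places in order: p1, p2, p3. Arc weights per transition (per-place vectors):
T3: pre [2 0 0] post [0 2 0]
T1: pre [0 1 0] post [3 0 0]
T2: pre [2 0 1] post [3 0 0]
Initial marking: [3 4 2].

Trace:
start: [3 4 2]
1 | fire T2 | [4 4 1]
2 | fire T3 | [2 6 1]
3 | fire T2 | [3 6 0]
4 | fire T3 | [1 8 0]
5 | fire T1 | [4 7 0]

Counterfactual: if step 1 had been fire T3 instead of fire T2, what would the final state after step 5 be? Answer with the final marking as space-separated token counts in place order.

(re-executing from step 1 with the substitution; state before step 1: [3 4 2])
1 | fire T3 | [1 6 2]
2 | fire T3 | [1 6 2]
3 | fire T2 | [1 6 2]
4 | fire T3 | [1 6 2]
5 | fire T1 | [4 5 2]

4 5 2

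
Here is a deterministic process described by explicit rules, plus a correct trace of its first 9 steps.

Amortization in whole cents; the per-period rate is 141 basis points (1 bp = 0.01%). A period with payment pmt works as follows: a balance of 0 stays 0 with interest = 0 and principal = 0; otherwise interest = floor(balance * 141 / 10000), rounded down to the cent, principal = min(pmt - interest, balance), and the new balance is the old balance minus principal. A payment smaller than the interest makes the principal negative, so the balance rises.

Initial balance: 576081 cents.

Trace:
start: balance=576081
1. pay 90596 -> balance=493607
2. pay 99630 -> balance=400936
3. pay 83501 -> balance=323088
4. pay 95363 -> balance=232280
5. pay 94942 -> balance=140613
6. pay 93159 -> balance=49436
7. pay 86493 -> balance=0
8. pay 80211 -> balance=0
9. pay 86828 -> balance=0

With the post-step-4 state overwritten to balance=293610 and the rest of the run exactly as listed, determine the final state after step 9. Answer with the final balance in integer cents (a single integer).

0

state after step 4 := balance=293610
5. pay 94942 -> balance=202807
6. pay 93159 -> balance=112507
7. pay 86493 -> balance=27600
8. pay 80211 -> balance=0
9. pay 86828 -> balance=0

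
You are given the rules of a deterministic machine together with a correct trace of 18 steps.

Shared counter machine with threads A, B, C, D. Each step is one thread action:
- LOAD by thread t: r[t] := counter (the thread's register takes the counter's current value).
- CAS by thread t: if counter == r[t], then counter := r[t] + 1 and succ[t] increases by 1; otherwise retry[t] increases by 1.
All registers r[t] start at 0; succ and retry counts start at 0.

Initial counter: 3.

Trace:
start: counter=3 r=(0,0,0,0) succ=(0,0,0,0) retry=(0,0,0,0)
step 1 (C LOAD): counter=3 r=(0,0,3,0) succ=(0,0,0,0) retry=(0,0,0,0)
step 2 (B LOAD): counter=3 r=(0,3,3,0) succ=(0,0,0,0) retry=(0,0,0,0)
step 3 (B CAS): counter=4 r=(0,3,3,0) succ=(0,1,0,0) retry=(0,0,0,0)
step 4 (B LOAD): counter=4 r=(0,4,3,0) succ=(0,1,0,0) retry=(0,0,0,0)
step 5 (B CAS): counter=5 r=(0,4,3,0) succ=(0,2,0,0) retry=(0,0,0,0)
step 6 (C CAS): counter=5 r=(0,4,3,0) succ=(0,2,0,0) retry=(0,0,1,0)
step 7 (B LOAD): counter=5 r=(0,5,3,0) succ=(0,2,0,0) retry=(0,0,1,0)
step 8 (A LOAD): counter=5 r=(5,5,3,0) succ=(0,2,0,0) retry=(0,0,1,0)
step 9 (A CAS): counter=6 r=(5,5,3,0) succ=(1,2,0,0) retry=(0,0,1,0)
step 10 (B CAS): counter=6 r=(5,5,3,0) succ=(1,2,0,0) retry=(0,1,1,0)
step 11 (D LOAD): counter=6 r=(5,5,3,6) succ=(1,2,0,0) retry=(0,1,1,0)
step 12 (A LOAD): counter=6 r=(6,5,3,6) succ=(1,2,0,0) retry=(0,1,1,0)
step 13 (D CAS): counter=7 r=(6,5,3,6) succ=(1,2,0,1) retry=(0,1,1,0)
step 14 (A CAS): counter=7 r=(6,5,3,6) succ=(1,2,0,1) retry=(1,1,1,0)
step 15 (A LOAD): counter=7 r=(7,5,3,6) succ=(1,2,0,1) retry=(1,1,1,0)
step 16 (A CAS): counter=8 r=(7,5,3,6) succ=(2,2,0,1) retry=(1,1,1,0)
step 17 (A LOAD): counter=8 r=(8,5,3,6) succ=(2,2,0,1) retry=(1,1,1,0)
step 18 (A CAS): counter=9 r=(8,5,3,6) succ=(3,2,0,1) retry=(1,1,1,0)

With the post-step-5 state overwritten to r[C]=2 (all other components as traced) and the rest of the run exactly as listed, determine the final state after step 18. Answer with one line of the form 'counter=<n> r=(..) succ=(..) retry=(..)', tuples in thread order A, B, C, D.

counter=9 r=(8,5,2,6) succ=(3,2,0,1) retry=(1,1,1,0)

state after step 5 := counter=5 r=(0,4,2,0) succ=(0,2,0,0) retry=(0,0,0,0)
step 6 (C CAS): counter=5 r=(0,4,2,0) succ=(0,2,0,0) retry=(0,0,1,0)
step 7 (B LOAD): counter=5 r=(0,5,2,0) succ=(0,2,0,0) retry=(0,0,1,0)
step 8 (A LOAD): counter=5 r=(5,5,2,0) succ=(0,2,0,0) retry=(0,0,1,0)
step 9 (A CAS): counter=6 r=(5,5,2,0) succ=(1,2,0,0) retry=(0,0,1,0)
step 10 (B CAS): counter=6 r=(5,5,2,0) succ=(1,2,0,0) retry=(0,1,1,0)
step 11 (D LOAD): counter=6 r=(5,5,2,6) succ=(1,2,0,0) retry=(0,1,1,0)
step 12 (A LOAD): counter=6 r=(6,5,2,6) succ=(1,2,0,0) retry=(0,1,1,0)
step 13 (D CAS): counter=7 r=(6,5,2,6) succ=(1,2,0,1) retry=(0,1,1,0)
step 14 (A CAS): counter=7 r=(6,5,2,6) succ=(1,2,0,1) retry=(1,1,1,0)
step 15 (A LOAD): counter=7 r=(7,5,2,6) succ=(1,2,0,1) retry=(1,1,1,0)
step 16 (A CAS): counter=8 r=(7,5,2,6) succ=(2,2,0,1) retry=(1,1,1,0)
step 17 (A LOAD): counter=8 r=(8,5,2,6) succ=(2,2,0,1) retry=(1,1,1,0)
step 18 (A CAS): counter=9 r=(8,5,2,6) succ=(3,2,0,1) retry=(1,1,1,0)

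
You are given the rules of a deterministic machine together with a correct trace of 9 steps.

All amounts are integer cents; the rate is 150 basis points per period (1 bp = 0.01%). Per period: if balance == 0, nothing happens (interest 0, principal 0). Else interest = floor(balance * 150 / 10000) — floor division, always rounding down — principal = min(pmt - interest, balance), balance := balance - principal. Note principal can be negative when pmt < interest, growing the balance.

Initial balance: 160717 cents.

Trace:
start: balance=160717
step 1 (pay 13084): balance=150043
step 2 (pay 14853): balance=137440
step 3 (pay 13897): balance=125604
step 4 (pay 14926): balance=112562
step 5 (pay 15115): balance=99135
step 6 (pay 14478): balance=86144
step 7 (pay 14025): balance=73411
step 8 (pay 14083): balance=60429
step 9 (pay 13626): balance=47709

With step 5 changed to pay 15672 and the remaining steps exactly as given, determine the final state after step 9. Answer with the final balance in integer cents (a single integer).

47116

(re-executing from step 5 with the substitution; state before step 5: balance=112562)
step 5 (pay 15672): balance=98578
step 6 (pay 14478): balance=85578
step 7 (pay 14025): balance=72836
step 8 (pay 14083): balance=59845
step 9 (pay 13626): balance=47116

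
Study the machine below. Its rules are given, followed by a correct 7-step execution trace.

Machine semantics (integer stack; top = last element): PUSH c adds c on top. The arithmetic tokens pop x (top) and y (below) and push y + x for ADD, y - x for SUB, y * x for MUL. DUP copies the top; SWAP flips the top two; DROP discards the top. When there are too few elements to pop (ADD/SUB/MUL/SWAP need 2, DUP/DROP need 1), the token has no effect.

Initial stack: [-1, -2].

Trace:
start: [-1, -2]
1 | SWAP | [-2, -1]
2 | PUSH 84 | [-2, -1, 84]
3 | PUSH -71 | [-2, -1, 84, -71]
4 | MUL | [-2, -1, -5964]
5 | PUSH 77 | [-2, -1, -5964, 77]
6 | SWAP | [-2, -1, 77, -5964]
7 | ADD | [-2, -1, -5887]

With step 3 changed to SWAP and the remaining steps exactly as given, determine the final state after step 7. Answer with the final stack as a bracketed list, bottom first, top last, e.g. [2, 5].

(re-executing from step 3 with the substitution; state before step 3: [-2, -1, 84])
3 | SWAP | [-2, 84, -1]
4 | MUL | [-2, -84]
5 | PUSH 77 | [-2, -84, 77]
6 | SWAP | [-2, 77, -84]
7 | ADD | [-2, -7]

[-2, -7]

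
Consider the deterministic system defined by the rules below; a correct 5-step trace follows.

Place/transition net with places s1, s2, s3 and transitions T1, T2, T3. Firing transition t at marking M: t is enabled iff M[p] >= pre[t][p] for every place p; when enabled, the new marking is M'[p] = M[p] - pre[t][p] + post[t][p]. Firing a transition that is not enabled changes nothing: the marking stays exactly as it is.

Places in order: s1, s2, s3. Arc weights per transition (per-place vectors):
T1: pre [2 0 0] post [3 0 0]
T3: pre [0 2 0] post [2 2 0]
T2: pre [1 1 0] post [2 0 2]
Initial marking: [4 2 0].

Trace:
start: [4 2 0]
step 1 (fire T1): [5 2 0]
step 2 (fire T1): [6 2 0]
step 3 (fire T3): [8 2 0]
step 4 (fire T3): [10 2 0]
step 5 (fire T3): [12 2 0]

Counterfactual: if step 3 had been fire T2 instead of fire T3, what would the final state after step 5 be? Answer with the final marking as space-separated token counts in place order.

7 1 2

(re-executing from step 3 with the substitution; state before step 3: [6 2 0])
step 3 (fire T2): [7 1 2]
step 4 (fire T3): [7 1 2]
step 5 (fire T3): [7 1 2]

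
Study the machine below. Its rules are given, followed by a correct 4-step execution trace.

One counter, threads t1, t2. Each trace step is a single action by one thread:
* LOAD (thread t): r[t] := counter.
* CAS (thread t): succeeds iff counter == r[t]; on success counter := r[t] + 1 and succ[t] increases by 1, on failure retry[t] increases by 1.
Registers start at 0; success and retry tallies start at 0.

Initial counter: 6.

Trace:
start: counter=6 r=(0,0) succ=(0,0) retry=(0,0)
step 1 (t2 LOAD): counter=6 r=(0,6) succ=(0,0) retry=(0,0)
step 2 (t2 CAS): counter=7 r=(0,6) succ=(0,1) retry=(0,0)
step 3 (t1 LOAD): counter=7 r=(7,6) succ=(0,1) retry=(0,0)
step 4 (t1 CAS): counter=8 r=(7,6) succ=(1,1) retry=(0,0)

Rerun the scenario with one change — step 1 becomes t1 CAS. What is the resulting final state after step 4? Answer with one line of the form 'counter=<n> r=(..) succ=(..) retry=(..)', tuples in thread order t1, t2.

(re-executing from step 1 with the substitution; state before step 1: counter=6 r=(0,0) succ=(0,0) retry=(0,0))
step 1 (t1 CAS): counter=6 r=(0,0) succ=(0,0) retry=(1,0)
step 2 (t2 CAS): counter=6 r=(0,0) succ=(0,0) retry=(1,1)
step 3 (t1 LOAD): counter=6 r=(6,0) succ=(0,0) retry=(1,1)
step 4 (t1 CAS): counter=7 r=(6,0) succ=(1,0) retry=(1,1)

counter=7 r=(6,0) succ=(1,0) retry=(1,1)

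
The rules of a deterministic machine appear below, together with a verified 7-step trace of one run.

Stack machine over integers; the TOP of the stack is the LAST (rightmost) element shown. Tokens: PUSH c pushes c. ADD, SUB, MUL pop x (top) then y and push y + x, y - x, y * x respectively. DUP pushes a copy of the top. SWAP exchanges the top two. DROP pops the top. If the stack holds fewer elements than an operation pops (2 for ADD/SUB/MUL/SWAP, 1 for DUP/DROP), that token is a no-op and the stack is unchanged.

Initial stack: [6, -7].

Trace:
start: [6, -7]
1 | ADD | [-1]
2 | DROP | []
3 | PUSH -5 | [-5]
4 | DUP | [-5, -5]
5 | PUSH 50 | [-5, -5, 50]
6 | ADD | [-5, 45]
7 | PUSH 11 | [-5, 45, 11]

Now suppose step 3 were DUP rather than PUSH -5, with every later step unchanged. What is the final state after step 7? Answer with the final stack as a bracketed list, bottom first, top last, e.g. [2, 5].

[50, 11]

(re-executing from step 3 with the substitution; state before step 3: [])
3 | DUP | []
4 | DUP | []
5 | PUSH 50 | [50]
6 | ADD | [50]
7 | PUSH 11 | [50, 11]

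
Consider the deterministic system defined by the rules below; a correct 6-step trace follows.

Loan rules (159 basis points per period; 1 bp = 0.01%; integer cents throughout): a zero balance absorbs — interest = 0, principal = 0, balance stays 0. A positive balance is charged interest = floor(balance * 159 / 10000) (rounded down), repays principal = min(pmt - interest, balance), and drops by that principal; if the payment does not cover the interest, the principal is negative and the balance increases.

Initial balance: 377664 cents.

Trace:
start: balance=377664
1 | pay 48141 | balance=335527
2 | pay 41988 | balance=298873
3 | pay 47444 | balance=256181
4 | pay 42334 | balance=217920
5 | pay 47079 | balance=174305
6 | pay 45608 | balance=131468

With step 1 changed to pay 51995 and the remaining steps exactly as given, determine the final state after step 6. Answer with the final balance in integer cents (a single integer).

(re-executing from step 1 with the substitution; state before step 1: balance=377664)
1 | pay 51995 | balance=331673
2 | pay 41988 | balance=294958
3 | pay 47444 | balance=252203
4 | pay 42334 | balance=213879
5 | pay 47079 | balance=170200
6 | pay 45608 | balance=127298

127298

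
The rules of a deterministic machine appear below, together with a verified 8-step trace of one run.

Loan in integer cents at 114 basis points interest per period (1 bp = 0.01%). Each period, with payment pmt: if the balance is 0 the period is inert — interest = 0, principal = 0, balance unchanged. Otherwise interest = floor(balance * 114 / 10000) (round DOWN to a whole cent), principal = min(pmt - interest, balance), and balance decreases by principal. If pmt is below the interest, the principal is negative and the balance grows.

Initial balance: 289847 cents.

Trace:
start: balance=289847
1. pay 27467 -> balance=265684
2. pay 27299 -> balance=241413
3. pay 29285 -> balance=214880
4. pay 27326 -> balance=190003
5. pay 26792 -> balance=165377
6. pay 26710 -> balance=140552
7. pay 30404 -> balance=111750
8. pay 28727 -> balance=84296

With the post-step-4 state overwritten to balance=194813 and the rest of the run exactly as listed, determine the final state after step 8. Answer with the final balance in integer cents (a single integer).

state after step 4 := balance=194813
5. pay 26792 -> balance=170241
6. pay 26710 -> balance=145471
7. pay 30404 -> balance=116725
8. pay 28727 -> balance=89328

89328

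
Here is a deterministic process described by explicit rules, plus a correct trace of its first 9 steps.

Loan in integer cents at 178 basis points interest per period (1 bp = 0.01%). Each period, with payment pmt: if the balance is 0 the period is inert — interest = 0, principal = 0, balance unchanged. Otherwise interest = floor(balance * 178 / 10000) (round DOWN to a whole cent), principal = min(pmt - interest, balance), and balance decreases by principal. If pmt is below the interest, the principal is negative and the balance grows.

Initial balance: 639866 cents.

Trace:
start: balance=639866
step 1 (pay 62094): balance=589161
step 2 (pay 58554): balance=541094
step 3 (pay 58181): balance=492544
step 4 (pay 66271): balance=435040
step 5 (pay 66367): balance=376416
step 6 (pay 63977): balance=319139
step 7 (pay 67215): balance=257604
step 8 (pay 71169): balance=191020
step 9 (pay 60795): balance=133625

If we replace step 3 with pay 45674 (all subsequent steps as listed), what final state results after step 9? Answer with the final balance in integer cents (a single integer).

(re-executing from step 3 with the substitution; state before step 3: balance=541094)
step 3 (pay 45674): balance=505051
step 4 (pay 66271): balance=447769
step 5 (pay 66367): balance=389372
step 6 (pay 63977): balance=332325
step 7 (pay 67215): balance=271025
step 8 (pay 71169): balance=204680
step 9 (pay 60795): balance=147528

147528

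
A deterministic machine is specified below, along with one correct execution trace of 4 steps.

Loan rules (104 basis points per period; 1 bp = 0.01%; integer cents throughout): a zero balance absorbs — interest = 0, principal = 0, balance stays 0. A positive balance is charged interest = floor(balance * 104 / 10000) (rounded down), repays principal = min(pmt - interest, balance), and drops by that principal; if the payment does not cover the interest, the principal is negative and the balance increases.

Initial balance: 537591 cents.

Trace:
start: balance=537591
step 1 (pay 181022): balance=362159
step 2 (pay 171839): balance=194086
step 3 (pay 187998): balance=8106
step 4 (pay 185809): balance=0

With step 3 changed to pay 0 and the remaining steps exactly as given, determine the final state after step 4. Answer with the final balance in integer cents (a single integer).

(re-executing from step 3 with the substitution; state before step 3: balance=194086)
step 3 (pay 0): balance=196104
step 4 (pay 185809): balance=12334

12334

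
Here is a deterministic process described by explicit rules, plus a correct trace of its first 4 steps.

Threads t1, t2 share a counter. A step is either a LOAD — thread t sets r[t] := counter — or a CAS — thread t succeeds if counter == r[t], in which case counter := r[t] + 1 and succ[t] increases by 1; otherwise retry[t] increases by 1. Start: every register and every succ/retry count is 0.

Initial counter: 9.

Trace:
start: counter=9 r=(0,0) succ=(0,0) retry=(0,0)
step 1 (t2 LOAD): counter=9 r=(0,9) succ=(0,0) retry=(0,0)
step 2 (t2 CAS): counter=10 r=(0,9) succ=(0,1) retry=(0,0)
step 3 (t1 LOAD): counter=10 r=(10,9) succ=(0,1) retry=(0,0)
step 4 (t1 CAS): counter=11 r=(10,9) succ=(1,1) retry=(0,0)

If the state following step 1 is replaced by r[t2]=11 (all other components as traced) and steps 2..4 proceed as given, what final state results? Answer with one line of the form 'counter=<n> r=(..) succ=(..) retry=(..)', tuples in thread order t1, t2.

state after step 1 := counter=9 r=(0,11) succ=(0,0) retry=(0,0)
step 2 (t2 CAS): counter=9 r=(0,11) succ=(0,0) retry=(0,1)
step 3 (t1 LOAD): counter=9 r=(9,11) succ=(0,0) retry=(0,1)
step 4 (t1 CAS): counter=10 r=(9,11) succ=(1,0) retry=(0,1)

counter=10 r=(9,11) succ=(1,0) retry=(0,1)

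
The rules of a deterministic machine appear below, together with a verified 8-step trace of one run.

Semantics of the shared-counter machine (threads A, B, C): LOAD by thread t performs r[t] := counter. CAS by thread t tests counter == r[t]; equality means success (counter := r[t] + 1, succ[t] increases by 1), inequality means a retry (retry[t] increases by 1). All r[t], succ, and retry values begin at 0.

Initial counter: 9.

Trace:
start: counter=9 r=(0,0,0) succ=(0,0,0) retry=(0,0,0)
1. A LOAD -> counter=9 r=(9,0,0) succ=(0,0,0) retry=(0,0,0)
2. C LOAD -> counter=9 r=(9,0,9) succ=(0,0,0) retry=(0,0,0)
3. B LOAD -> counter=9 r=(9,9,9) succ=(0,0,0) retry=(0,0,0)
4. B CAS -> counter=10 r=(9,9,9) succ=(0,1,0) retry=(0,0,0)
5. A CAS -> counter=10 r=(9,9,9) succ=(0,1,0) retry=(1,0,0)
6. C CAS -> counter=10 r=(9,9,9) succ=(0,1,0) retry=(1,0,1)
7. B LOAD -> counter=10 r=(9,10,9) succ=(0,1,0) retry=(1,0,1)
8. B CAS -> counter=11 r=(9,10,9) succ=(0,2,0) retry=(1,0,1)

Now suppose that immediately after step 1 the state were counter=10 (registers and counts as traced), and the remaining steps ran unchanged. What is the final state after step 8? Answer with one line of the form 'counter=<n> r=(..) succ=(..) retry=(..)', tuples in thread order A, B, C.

counter=12 r=(9,11,10) succ=(0,2,0) retry=(1,0,1)

state after step 1 := counter=10 r=(9,0,0) succ=(0,0,0) retry=(0,0,0)
2. C LOAD -> counter=10 r=(9,0,10) succ=(0,0,0) retry=(0,0,0)
3. B LOAD -> counter=10 r=(9,10,10) succ=(0,0,0) retry=(0,0,0)
4. B CAS -> counter=11 r=(9,10,10) succ=(0,1,0) retry=(0,0,0)
5. A CAS -> counter=11 r=(9,10,10) succ=(0,1,0) retry=(1,0,0)
6. C CAS -> counter=11 r=(9,10,10) succ=(0,1,0) retry=(1,0,1)
7. B LOAD -> counter=11 r=(9,11,10) succ=(0,1,0) retry=(1,0,1)
8. B CAS -> counter=12 r=(9,11,10) succ=(0,2,0) retry=(1,0,1)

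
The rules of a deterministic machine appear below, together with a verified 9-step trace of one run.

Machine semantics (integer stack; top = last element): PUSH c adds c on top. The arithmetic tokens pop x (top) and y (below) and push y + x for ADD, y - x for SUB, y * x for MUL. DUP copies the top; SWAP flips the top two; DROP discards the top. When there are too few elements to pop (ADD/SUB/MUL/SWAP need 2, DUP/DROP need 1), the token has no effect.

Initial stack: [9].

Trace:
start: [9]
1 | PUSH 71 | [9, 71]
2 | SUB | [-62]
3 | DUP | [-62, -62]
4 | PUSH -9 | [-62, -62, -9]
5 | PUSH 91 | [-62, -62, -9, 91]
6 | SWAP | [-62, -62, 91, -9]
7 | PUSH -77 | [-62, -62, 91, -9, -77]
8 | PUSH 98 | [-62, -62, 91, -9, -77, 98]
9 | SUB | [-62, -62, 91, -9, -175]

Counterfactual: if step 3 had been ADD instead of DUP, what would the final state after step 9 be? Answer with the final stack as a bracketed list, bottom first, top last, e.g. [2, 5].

[-62, 91, -9, -175]

(re-executing from step 3 with the substitution; state before step 3: [-62])
3 | ADD | [-62]
4 | PUSH -9 | [-62, -9]
5 | PUSH 91 | [-62, -9, 91]
6 | SWAP | [-62, 91, -9]
7 | PUSH -77 | [-62, 91, -9, -77]
8 | PUSH 98 | [-62, 91, -9, -77, 98]
9 | SUB | [-62, 91, -9, -175]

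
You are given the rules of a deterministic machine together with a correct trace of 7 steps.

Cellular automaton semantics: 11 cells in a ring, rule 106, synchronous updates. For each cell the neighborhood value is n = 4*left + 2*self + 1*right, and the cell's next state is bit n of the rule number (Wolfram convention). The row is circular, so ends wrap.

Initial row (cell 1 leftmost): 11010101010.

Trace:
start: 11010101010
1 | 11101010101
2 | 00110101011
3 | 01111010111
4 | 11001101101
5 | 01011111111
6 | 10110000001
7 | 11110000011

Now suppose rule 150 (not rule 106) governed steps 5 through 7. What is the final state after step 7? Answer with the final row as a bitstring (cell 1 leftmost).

01011100010

(re-executing steps 5..7 under rule 150; state before step 5: 11001101101)
5 | 10110000000
6 | 10001000001
7 | 01011100010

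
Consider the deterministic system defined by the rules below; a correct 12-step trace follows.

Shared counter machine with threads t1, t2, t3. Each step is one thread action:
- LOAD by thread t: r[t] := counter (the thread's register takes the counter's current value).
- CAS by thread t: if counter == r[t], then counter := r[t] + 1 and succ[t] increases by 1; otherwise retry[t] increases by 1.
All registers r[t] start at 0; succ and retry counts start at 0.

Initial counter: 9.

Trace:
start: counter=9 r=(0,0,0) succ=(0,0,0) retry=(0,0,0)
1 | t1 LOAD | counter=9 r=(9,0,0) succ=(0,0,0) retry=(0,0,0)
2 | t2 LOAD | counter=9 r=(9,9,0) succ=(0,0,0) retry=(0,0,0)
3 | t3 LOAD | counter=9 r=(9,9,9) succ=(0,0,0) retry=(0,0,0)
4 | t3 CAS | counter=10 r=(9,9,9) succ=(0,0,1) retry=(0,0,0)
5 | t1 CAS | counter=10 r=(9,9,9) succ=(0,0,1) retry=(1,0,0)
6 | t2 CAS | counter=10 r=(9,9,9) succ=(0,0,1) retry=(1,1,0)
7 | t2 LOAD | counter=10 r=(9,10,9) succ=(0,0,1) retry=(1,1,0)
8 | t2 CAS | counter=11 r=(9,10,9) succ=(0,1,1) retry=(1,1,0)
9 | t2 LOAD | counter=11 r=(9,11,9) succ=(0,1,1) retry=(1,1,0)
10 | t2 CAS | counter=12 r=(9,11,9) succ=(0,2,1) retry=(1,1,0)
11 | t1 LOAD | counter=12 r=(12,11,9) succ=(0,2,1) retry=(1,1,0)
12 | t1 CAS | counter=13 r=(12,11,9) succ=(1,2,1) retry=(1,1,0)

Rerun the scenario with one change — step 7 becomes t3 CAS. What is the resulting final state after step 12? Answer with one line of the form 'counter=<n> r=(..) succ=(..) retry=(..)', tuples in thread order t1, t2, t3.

(re-executing from step 7 with the substitution; state before step 7: counter=10 r=(9,9,9) succ=(0,0,1) retry=(1,1,0))
7 | t3 CAS | counter=10 r=(9,9,9) succ=(0,0,1) retry=(1,1,1)
8 | t2 CAS | counter=10 r=(9,9,9) succ=(0,0,1) retry=(1,2,1)
9 | t2 LOAD | counter=10 r=(9,10,9) succ=(0,0,1) retry=(1,2,1)
10 | t2 CAS | counter=11 r=(9,10,9) succ=(0,1,1) retry=(1,2,1)
11 | t1 LOAD | counter=11 r=(11,10,9) succ=(0,1,1) retry=(1,2,1)
12 | t1 CAS | counter=12 r=(11,10,9) succ=(1,1,1) retry=(1,2,1)

counter=12 r=(11,10,9) succ=(1,1,1) retry=(1,2,1)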